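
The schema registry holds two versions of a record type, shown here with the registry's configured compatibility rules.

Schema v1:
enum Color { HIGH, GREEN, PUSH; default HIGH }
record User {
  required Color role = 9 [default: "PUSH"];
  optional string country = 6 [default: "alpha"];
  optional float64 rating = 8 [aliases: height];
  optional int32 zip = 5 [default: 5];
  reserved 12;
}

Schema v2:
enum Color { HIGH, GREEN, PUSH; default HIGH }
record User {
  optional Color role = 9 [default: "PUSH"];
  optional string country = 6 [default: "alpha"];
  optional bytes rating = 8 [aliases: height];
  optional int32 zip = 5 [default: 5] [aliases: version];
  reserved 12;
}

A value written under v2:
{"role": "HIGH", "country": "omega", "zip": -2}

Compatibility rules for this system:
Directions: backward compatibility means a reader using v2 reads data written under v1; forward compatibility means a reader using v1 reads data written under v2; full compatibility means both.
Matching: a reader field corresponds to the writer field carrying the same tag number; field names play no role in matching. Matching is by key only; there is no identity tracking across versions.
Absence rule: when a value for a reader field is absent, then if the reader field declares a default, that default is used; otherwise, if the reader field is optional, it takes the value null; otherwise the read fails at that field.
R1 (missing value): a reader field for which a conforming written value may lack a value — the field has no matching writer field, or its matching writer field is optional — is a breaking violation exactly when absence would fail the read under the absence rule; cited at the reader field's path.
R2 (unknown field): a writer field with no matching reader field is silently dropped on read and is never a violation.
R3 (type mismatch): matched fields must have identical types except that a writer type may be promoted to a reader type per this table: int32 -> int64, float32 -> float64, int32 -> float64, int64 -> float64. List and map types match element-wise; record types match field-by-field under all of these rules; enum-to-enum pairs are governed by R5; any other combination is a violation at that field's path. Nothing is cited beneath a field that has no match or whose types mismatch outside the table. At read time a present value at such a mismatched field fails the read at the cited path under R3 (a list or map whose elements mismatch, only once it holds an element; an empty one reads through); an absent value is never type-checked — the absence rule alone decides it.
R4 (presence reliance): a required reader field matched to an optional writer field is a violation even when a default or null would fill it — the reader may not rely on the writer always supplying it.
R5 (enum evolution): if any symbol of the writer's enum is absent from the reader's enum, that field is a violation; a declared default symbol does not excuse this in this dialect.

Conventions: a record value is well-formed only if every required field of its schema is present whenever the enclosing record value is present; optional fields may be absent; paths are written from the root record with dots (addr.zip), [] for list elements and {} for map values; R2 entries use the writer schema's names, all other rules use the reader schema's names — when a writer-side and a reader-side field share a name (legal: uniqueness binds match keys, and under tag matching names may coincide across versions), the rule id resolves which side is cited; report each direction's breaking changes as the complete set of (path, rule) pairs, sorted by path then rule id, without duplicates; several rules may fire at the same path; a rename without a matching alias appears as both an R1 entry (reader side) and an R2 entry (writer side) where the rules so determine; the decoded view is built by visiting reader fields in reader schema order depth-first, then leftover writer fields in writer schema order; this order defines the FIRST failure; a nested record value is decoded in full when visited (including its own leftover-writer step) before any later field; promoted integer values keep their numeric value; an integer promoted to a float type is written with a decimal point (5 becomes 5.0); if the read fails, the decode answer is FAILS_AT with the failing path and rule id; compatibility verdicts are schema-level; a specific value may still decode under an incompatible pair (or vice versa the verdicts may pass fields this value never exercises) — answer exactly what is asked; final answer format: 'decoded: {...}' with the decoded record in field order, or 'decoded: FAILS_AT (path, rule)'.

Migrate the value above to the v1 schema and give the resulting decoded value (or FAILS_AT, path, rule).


the writer's type comes first in each User pair
decode (reader v1):
  role := "HIGH"
  country := "omega"
  rating := null (absent, optional -> null)
  zip := -2
  => decoded: {"role": "HIGH", "country": "omega", "rating": null, "zip": -2}
remaining User differences; none change what is asked:
  field rating in record User: type float64 changed to bytes -> changes User's schema-level verdicts only — the decode of this value is the same
  field role in record User: required changed to optional -> changes User's schema-level verdicts only — the decode of this value is the same

decoded: {"role": "HIGH", "country": "omega", "rating": null, "zip": -2}


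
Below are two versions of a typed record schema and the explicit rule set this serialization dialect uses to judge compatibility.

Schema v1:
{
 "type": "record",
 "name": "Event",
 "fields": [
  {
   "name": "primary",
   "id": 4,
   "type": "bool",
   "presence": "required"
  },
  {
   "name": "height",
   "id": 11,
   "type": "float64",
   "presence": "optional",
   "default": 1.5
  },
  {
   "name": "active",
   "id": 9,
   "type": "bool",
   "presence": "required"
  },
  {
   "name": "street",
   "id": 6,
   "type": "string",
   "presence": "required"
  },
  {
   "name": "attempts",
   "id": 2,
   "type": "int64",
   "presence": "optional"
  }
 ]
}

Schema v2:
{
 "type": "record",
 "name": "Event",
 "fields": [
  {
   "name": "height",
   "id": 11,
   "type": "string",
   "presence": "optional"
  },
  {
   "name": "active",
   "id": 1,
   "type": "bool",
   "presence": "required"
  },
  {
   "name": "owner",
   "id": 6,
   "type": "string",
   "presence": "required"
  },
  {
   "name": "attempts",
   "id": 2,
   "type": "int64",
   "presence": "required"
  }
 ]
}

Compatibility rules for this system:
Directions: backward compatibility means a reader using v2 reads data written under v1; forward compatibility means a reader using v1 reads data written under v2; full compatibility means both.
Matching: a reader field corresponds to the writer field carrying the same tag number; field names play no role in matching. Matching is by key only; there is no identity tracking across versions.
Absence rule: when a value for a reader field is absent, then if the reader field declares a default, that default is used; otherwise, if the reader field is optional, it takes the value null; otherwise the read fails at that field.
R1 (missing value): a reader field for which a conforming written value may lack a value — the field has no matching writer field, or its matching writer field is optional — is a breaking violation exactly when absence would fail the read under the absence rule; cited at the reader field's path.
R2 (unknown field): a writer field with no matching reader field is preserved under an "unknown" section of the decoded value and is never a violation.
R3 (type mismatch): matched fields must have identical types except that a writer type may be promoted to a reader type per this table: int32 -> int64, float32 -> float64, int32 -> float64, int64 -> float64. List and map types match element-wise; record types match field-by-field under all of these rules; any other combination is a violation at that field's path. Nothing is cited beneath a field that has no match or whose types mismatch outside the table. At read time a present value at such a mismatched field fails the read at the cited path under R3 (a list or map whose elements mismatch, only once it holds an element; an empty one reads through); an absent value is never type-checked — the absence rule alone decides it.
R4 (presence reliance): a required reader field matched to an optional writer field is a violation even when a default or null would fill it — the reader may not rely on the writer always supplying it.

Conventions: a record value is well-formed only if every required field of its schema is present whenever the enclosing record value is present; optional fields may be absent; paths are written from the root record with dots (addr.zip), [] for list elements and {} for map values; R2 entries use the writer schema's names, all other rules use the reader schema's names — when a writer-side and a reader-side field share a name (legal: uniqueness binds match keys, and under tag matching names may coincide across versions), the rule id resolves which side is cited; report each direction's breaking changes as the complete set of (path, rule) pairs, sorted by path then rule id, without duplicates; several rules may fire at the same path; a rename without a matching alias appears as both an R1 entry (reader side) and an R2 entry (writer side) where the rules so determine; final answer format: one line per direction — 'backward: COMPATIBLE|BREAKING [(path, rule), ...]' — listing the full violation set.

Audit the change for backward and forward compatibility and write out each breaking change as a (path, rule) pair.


backward: BREAKING [(active, R1), (attempts, R1), (attempts, R4), (height, R3)]; forward: BREAKING [(active, R1), (height, R3), (primary, R1)]

each type pair in Event: writer, then reader
backward pass over Event, reader schema v2, writer schema v1:
  height: paired with writer height (float64 -> string; writer optional)
  no writer field matches reader active
  owner: paired with writer street (string -> string; writer required)
  attempts: paired with writer attempts (int64 -> int64; writer optional)
  writer primary: unknown to reader
  writer active: unknown to reader
  violation R1 at active
  violation R1 at attempts
  violation R4 at attempts
  violation R3 at height
  backward on Event therefore BREAKING (4)
forward pass over Event, reader schema v1, writer schema v2:
  no writer field matches reader primary
  height: paired with writer height (string -> float64; writer optional)
  no writer field matches reader active
  street: paired with writer owner (string -> string; writer required)
  attempts: paired with writer attempts (int64 -> int64; writer required)
  writer active: unknown to reader
  violation R1 at active
  violation R3 at height
  violation R1 at primary
  forward on Event therefore BREAKING (3)


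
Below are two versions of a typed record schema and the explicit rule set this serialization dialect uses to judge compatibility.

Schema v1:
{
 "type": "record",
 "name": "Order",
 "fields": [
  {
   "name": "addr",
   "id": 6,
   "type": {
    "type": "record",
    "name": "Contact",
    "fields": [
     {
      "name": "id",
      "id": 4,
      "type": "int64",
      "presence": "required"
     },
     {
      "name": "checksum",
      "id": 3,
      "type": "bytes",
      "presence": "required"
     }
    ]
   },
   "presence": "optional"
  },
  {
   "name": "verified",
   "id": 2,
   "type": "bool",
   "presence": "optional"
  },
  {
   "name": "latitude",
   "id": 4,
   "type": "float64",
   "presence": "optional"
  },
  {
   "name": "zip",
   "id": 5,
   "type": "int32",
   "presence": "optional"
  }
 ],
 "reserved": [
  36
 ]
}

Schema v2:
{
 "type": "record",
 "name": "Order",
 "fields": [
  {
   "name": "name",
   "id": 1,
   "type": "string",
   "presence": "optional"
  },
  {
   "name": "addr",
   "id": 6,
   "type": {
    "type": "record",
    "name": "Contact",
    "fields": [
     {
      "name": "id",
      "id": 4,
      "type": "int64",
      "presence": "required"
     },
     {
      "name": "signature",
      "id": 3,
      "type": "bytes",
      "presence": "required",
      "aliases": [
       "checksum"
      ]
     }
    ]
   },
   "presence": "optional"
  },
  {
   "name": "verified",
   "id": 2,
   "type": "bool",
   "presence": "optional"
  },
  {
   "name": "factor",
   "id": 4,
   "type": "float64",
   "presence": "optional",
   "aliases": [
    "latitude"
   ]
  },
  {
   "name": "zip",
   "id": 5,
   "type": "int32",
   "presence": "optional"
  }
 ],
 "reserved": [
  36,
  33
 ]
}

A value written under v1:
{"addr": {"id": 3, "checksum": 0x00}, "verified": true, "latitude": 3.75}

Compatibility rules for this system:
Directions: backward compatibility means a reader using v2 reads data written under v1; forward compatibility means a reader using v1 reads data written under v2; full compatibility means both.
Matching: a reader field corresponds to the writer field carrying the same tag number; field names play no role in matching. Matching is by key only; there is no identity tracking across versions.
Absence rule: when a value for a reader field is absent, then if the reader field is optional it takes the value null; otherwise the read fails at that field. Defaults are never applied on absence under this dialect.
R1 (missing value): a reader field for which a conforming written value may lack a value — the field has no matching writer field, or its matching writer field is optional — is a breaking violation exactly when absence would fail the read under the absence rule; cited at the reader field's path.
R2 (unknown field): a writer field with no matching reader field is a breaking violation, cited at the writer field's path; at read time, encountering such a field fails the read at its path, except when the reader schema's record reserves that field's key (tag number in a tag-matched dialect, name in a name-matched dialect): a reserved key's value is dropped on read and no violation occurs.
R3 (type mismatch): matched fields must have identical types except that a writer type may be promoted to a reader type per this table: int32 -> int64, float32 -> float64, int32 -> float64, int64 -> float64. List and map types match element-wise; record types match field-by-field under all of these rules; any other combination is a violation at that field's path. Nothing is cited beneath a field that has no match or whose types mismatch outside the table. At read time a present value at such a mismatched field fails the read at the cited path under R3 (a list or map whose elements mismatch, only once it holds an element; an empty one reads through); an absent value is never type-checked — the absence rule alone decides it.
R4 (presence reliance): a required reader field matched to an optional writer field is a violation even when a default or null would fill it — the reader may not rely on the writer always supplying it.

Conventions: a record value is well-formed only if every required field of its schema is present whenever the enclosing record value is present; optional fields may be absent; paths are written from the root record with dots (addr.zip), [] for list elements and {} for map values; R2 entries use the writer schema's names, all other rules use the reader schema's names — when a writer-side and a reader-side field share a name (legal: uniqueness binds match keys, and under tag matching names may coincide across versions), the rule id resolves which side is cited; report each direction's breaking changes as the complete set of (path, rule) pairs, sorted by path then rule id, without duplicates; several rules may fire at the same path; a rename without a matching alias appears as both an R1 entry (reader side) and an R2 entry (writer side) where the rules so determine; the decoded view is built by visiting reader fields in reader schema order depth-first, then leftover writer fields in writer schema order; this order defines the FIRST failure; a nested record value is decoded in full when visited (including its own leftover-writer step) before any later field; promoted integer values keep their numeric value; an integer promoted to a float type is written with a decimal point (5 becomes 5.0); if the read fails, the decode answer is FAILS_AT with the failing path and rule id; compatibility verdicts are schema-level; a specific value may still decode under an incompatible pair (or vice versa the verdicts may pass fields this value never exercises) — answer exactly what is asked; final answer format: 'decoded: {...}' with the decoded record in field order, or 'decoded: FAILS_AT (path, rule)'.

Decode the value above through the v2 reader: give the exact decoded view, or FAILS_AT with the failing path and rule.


the writer's type comes first in each Order pair
decoding the Order value with the v2 reader:
  name := null (not supplied -> null)
  addr.id := 3
  addr.signature := 0x00 (from writer checksum)
  verified := true
  factor := 3.75 (from writer latitude)
  zip := null (not supplied -> null)
  => decoded: {"name": null, "addr": {"id": 3, "signature": 0x00}, "verified": true, "factor": 3.75, "zip": null}

decoded: {"name": null, "addr": {"id": 3, "signature": 0x00}, "verified": true, "factor": 3.75, "zip": null}


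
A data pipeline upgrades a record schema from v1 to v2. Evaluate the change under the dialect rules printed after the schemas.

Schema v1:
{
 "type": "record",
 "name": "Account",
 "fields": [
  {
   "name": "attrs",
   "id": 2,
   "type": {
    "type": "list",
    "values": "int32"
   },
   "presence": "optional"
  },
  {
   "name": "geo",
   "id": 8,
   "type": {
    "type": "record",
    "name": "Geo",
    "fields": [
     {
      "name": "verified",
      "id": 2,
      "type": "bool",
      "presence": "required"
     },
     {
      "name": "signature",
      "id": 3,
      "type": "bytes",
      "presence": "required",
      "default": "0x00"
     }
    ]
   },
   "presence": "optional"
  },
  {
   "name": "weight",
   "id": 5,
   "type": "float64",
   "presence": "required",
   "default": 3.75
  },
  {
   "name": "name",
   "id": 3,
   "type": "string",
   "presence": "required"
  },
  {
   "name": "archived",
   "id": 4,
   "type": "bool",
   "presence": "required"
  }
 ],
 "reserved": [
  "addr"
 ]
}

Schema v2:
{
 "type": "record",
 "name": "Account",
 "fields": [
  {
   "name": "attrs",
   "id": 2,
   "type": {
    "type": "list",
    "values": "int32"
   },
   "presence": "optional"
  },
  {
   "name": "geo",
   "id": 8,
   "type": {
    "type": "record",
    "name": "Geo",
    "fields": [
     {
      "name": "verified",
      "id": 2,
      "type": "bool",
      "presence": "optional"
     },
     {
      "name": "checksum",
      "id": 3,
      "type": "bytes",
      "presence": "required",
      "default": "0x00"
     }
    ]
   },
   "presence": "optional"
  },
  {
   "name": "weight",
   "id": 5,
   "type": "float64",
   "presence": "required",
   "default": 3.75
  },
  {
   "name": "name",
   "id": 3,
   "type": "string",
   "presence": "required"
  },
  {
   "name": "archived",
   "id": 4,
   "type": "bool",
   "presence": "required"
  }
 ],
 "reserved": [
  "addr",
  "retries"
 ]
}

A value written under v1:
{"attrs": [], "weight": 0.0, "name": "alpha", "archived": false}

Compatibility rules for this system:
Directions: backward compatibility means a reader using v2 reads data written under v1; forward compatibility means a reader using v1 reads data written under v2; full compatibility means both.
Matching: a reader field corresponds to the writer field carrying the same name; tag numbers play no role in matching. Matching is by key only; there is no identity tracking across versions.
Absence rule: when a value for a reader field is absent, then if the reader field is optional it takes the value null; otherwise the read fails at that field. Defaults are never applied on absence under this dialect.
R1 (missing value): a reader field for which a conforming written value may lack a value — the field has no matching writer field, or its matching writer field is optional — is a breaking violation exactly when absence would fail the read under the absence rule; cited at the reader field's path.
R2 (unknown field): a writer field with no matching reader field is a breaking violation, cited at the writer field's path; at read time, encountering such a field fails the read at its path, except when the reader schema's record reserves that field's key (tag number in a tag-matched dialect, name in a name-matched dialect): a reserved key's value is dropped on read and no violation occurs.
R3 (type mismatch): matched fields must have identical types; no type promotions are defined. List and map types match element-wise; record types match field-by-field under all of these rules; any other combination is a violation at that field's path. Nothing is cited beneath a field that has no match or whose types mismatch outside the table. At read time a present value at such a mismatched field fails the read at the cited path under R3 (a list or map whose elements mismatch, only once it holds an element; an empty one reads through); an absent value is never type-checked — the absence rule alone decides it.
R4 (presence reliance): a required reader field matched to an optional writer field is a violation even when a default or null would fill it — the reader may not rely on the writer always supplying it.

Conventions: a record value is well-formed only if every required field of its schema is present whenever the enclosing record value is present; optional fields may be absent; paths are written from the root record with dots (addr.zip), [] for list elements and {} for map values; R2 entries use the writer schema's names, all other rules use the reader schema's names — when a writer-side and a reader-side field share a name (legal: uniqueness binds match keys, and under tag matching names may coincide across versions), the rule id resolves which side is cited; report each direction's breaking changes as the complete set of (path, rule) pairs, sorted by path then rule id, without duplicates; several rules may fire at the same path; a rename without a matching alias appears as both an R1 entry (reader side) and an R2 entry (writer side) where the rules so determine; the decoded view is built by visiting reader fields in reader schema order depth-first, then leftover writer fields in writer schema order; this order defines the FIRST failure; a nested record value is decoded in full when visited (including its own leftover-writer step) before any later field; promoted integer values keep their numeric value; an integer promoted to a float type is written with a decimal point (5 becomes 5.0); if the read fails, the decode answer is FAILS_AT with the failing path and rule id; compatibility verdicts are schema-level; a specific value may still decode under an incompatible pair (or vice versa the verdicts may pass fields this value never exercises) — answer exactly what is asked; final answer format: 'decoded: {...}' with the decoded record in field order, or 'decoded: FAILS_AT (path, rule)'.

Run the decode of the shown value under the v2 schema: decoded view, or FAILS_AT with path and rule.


decoded: {"attrs": [], "geo": null, "weight": 0.0, "name": "alpha", "archived": false}

in Account below, arrows point writer -> reader
decoding the Account value with the v2 reader:
  attrs := []
  geo := null (absent, optional -> null)
  weight := 0.0
  name := "alpha"
  archived := false
  => decoded: {"attrs": [], "geo": null, "weight": 0.0, "name": "alpha", "archived": false}
checking off the Account differences that do not matter here:
  renamed field signature to checksum in record Geo -> schema-level compatibility only; this Account value's decode is unchanged
  field verified in record Geo: required changed to optional -> schema-level compatibility only; this Account value's decode is unchanged


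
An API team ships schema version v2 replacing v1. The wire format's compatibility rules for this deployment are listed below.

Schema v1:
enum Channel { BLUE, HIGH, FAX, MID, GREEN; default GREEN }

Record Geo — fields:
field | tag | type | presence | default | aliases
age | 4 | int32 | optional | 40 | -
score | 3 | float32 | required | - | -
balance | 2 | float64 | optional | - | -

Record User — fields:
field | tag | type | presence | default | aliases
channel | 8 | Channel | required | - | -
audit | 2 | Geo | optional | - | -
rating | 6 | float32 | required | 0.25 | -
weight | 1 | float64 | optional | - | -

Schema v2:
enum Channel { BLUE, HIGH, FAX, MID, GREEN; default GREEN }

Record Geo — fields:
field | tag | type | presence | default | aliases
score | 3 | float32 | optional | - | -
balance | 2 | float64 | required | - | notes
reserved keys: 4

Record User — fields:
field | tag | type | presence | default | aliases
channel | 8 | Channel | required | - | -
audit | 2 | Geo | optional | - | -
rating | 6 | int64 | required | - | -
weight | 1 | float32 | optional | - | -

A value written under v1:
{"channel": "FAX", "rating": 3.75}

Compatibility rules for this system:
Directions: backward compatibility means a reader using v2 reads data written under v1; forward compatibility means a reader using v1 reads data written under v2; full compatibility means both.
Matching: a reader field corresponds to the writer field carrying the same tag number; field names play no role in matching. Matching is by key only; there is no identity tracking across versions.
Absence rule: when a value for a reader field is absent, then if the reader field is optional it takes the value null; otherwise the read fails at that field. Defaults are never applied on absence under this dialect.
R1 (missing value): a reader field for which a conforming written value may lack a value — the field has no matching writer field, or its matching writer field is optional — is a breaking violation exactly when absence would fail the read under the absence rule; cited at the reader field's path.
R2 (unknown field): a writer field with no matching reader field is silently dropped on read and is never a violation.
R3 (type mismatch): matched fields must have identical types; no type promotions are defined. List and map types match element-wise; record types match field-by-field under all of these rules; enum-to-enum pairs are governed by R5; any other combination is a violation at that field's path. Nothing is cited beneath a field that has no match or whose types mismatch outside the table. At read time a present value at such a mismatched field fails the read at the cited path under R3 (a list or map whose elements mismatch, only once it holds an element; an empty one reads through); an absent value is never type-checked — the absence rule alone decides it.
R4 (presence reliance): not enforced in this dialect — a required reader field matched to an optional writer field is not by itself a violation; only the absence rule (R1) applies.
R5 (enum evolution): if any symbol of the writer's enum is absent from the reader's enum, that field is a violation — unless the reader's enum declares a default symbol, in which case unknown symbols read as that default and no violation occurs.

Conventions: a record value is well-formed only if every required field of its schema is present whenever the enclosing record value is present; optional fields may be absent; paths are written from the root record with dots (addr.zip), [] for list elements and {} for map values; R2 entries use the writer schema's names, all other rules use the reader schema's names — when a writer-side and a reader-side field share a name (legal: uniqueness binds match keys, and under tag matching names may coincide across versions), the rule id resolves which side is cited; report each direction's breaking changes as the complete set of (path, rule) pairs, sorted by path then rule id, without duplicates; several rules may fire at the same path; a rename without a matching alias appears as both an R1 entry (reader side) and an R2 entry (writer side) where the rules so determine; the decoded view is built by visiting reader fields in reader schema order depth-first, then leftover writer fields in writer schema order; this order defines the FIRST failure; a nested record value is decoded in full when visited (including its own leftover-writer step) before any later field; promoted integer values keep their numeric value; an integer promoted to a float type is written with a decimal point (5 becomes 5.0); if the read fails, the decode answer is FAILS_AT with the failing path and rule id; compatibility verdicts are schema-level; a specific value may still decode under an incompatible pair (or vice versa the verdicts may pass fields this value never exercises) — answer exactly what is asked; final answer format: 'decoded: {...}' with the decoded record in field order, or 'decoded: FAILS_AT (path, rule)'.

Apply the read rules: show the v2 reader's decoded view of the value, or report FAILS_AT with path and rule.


decoded: FAILS_AT (rating, R3)

arrows below run writer -> reader for User
migrating the User value to v2:
  channel := "FAX"
  audit := null (absent, optional -> null)
  read fails at rating under R3
  => FAILS_AT (rating, R3)
the other User changes do not affect what is asked:
  field balance in record Geo: optional changed to required -> changes User's schema-level verdicts only — the decode of this value is the same
  removed field age from record Geo (its key 4 joins the reserved list) -> fires no rule on User under this dialect and leaves the result unchanged
  field score in record Geo: required changed to optional -> changes User's schema-level verdicts only — the decode of this value is the same
  field weight in record User: type float64 changed to float32 -> changes User's schema-level verdicts only — the decode of this value is the same


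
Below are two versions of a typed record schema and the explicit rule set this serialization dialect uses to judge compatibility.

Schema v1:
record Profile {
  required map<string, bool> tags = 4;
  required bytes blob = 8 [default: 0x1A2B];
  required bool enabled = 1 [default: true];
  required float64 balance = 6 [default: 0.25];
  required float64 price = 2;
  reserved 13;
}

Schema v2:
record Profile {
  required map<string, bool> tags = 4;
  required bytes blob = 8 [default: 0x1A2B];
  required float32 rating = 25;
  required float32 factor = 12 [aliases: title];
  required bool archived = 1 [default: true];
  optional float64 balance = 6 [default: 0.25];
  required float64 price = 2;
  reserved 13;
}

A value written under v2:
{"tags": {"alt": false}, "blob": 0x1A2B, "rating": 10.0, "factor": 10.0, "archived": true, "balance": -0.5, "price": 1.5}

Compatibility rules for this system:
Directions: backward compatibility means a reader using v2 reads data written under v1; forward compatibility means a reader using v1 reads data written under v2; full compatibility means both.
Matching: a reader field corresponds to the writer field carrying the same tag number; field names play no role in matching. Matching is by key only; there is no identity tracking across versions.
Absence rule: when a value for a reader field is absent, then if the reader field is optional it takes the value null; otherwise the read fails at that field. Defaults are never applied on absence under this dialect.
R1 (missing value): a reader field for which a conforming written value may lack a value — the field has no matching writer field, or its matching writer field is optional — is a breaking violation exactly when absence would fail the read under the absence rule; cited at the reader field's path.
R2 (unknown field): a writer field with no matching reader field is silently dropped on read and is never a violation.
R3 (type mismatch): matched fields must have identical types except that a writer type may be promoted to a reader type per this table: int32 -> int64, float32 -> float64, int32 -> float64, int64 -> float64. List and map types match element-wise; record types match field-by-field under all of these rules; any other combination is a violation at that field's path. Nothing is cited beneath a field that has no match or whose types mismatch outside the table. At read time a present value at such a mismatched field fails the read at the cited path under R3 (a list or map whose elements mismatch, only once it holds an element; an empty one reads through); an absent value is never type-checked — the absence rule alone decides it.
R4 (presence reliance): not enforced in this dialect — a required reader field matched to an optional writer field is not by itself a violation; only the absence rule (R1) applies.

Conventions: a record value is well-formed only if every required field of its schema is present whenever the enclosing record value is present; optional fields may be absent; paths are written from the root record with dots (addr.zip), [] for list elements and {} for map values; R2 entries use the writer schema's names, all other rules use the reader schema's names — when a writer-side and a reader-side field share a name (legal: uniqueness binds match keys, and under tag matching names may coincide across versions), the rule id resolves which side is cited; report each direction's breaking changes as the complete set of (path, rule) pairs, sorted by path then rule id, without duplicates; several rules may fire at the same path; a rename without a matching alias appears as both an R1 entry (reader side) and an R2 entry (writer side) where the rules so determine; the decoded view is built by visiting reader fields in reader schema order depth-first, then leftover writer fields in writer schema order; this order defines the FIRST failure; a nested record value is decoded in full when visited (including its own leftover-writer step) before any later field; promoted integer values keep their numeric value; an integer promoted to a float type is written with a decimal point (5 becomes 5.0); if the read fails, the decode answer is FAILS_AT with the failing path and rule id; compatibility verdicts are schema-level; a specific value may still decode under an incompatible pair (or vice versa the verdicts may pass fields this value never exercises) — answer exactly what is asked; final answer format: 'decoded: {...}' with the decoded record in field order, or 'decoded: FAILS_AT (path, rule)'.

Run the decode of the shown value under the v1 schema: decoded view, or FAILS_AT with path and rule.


decoded: {"tags": {"alt": false}, "blob": 0x1A2B, "enabled": true, "balance": -0.5, "price": 1.5}

the writer's type comes first in each Profile pair
decode (reader v1):
  tags := {"alt": false}
  blob := 0x1A2B
  enabled := true (from writer archived)
  balance := -0.5
  price := 1.5
  writer rating: unknown -> dropped
  writer factor: unknown -> dropped
  => decoded: {"tags": {"alt": false}, "blob": 0x1A2B, "enabled": true, "balance": -0.5, "price": 1.5}
the rest of the Profile diff is inert for this question:
  field balance in record Profile: required changed to optional -> matters for Profile compatibility verdicts, not for this value's decode
  added field factor to record Profile: required float32, tag 12 (in v2 it sits immediately before archived) -> matters for Profile compatibility verdicts, not for this value's decode
  renamed field enabled to archived in record Profile -> fires no rule on Profile under this dialect and leaves the result unchanged
  added field rating to record Profile: required float32, tag 25 (in v2 it sits immediately before archived) -> matters for Profile compatibility verdicts, not for this value's decode


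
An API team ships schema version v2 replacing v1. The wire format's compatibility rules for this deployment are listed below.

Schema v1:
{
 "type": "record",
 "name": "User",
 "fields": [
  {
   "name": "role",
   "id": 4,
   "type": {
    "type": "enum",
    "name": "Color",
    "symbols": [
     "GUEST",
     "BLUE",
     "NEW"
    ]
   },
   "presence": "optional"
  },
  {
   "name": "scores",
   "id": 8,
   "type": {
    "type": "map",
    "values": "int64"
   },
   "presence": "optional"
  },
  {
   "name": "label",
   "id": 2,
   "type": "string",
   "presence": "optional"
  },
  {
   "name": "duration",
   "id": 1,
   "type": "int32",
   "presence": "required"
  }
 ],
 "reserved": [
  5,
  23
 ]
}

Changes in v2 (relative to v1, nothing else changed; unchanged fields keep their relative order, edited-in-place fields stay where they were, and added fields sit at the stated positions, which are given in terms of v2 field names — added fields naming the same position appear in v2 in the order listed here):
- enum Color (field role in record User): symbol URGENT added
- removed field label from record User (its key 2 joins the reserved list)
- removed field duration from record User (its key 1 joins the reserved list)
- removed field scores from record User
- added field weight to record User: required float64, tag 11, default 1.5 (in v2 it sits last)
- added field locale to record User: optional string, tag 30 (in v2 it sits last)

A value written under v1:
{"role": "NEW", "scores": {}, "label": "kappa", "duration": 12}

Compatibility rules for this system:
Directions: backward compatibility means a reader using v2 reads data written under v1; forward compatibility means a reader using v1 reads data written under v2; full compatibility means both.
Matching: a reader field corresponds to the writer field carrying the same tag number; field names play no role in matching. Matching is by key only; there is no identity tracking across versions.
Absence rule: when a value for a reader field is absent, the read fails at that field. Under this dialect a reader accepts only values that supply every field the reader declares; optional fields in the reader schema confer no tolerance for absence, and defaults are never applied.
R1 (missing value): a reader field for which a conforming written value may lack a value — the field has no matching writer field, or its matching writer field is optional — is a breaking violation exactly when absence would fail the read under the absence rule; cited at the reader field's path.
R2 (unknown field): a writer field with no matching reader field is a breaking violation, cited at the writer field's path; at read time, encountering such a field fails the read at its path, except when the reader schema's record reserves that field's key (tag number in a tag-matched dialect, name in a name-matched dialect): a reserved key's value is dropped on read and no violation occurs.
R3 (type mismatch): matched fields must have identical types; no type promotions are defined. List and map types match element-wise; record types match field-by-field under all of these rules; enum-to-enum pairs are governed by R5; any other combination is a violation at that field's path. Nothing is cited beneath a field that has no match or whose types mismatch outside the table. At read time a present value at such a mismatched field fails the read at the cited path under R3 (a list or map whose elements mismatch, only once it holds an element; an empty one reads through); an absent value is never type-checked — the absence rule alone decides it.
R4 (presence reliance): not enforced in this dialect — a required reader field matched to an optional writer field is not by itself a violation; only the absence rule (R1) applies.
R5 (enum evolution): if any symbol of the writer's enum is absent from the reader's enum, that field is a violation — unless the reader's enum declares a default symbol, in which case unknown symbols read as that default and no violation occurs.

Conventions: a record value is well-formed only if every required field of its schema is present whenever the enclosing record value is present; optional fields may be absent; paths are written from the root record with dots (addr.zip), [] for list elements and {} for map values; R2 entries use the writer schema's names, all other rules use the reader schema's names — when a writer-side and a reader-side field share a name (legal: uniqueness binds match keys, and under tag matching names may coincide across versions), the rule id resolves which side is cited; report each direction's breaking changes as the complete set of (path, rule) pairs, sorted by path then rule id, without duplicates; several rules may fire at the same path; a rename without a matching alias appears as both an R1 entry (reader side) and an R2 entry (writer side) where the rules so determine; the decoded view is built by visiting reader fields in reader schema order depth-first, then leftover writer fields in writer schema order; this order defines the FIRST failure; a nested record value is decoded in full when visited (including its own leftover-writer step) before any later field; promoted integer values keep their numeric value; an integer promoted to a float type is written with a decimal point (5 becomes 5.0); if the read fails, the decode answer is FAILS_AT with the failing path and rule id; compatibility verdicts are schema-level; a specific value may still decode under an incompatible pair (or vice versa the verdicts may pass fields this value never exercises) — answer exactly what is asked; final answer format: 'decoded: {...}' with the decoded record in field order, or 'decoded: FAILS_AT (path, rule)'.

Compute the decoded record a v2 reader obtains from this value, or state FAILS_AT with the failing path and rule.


decoded: FAILS_AT (weight, R1)

in User below, arrows point writer -> reader
decode (reader v2):
  role := "NEW"
  read fails at weight under R1 (no fill)
  => FAILS_AT (weight, R1)
checking off the User differences that do not matter here:
  enum Color (field role in record User): symbol URGENT added -> matters for User compatibility verdicts, not for this value's decode
  removed field label from record User (its key 2 joins the reserved list) -> matters for User compatibility verdicts, not for this value's decode
  removed field duration from record User (its key 1 joins the reserved list) -> matters for User compatibility verdicts, not for this value's decode
  removed field scores from record User -> matters for User compatibility verdicts, not for this value's decode
  added field locale to record User: optional string, tag 30 (in v2 it sits last) -> matters for User compatibility verdicts, not for this value's decode
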